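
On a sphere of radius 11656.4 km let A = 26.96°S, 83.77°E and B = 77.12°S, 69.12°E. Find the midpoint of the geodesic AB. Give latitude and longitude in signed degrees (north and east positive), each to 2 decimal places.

-52.19°, 80.85°

Central angle δ = 0.8838 rad. Interpolating on the sphere with fraction f = 0.5:
P = [sin((1−f)δ)·A + sin(fδ)·B] / sin δ = 0.5531·A + 0.5531·B in Cartesian coordinates,
giving P = (0.0974, 0.6053, -0.7900), i.e. latitude -52.19°, longitude 80.85°.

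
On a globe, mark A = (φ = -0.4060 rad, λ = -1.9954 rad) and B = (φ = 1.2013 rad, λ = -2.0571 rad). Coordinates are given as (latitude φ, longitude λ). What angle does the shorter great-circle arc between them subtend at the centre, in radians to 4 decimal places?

Let φ₁ = -0.4060 rad, φ₂ = 1.2013 rad, and Δλ = -0.0617 rad.
cos c = sin φ₁ sin φ₂ + cos φ₁ cos φ₂ cos Δλ = (-0.3949)(0.9325) + (0.9187)(0.3611)(0.9981) = -0.03713,
so c = arccos(-0.03713) = 1.60793 rad.
So the angular separation is 1.6079 rad.

1.6079 rad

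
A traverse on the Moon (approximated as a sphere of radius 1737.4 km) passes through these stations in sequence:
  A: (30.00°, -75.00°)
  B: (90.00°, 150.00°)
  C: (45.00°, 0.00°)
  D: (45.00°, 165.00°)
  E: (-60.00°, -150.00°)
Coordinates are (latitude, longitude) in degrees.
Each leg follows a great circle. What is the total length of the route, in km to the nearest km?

Leg A→B: central angle 1.0472 rad, distance 1819.4 km.
Leg B→C: central angle 0.7854 rad, distance 1364.6 km.
Leg C→D: central angle 1.5538 rad, distance 2699.5 km.
Leg D→E: central angle 1.9416 rad, distance 3373.4 km.
Total: 1819.4 + 1364.6 + 2699.5 + 3373.4 ≈ 9257 km.

9257 km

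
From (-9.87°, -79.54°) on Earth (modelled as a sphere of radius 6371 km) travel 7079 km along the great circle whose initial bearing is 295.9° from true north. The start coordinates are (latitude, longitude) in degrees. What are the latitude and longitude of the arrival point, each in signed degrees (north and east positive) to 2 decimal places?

18.04°, -137.52°

Angular distance δ = d/R = 7079/6371 = 1.11113 rad; initial bearing θ = 5.1644 rad.
sin φ₂ = sin φ₁ cos δ + cos φ₁ sin δ cos θ = (-0.1714)(0.4437) + (0.9852)(0.8962)(0.4368) = 0.3096, so φ₂ = 18.04°.
Δλ = atan2(sin θ sin δ cos φ₁, cos δ − sin φ₁ sin φ₂) = atan2(-0.7943, 0.4967) = -57.978°.
λ₂ = -79.540° − 57.978° = -137.52°.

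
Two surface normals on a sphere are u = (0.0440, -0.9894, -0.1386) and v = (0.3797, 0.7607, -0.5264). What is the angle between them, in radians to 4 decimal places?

u·v = -0.6630; |u| = 1.0000, |v| = 1.0000.
cos θ = (u·v)/(|u||v|) = -0.6630, so θ = 2.2956 rad.

2.2956 rad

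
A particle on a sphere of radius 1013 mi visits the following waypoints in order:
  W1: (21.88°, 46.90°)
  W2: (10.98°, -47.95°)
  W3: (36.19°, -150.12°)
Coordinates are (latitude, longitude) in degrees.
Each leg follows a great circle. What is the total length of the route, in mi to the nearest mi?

3244 mi

Leg W1→W2: central angle 1.5768 rad, distance 1597.3 mi.
Leg W2→W3: central angle 1.6254 rad, distance 1646.5 mi.
Total: 1597.3 + 1646.5 ≈ 3244 mi.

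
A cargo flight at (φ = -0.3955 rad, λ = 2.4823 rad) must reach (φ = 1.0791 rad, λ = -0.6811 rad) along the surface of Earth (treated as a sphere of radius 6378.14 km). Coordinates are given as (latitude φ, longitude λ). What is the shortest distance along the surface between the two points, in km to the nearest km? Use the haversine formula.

15676 km

In radians: φ₁ = -0.3955, φ₂ = 1.0791, Δλ = 178.751° = 3.1198 rad.
Haversine: a = sin²(Δφ/2) + cos φ₁ cos φ₂ sin²(Δλ/2) = 0.4520 + (0.9228)(0.4721)(0.9999) = 0.88760.
Central angle c = 2·arcsin(√a) = 2.45783 rad.
Distance = R·c = 6378.14 × 2.4578 ≈ 15676 km.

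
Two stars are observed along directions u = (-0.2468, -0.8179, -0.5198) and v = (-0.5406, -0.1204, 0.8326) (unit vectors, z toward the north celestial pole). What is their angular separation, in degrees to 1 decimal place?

101.6°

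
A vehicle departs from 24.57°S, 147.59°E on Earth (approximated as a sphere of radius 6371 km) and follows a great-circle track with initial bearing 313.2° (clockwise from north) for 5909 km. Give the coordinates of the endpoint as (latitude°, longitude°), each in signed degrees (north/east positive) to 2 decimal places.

14.40°, 110.56°

Angular distance δ = d/R = 5909/6371 = 0.92748 rad; initial bearing θ = 5.4664 rad.
sin φ₂ = sin φ₁ cos δ + cos φ₁ sin δ cos θ = (-0.4158)(0.5998) + (0.9095)(0.8001)(0.6845) = 0.2487, so φ₂ = 14.40°.
Δλ = atan2(sin θ sin δ cos φ₁, cos δ − sin φ₁ sin φ₂) = atan2(-0.5304, 0.7033) = -37.026°.
λ₂ = 147.590° − 37.026° = 110.56°.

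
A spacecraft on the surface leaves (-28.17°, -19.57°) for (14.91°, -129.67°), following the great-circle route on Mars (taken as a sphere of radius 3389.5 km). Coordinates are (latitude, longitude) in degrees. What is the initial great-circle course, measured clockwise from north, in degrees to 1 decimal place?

Δλ = -110.100° = -1.9216 rad.
y = sin Δλ · cos φ₂ = (-0.9391)(0.9663) = -0.9075
x = cos φ₁ sin φ₂ − sin φ₁ cos φ₂ cos Δλ = (0.8816)(0.2573) − (-0.4721)(0.9663)(-0.3437) = 0.0700
θ = atan2(y, x) = -85.59°; adding 360° gives 274.4°.

274.4°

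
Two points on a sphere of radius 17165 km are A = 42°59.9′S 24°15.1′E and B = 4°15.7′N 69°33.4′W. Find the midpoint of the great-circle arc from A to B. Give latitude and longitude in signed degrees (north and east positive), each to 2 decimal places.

The central angle between A and B is δ = 1.6701 rad.
With f = 0.5, the slerp weights are sin((1−f)δ)/sin δ = 0.7450 and sin(fδ)/sin δ = 0.7450.
Weighted sum of the unit vectors: (0.7450)·(0.6668,0.3004,-0.6820) + (0.7450)·(0.3483,-0.9344,0.0743) = (0.7563, -0.4723, -0.4527).
Converting back: φ = atan2(z, √(x²+y²)) = -26.92°, λ = atan2(y, x) = -31.99°.

-26.92°, -31.99°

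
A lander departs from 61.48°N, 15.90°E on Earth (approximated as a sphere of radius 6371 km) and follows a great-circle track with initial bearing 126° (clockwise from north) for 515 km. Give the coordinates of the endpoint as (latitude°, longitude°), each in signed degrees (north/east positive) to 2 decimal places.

Angular distance δ = d/R = 515/6371 = 0.08084 rad; initial bearing θ = 2.1991 rad.
sin φ₂ = sin φ₁ cos δ + cos φ₁ sin δ cos θ = (0.8787)(0.9967) + (0.4775)(0.0807)(-0.5878) = 0.8531, so φ₂ = 58.55°.
Δλ = atan2(sin θ sin δ cos φ₁, cos δ − sin φ₁ sin φ₂) = atan2(0.0312, 0.2471) = 7.193°.
λ₂ = 15.900° + 7.193° = 23.09°.

58.55°, 23.09°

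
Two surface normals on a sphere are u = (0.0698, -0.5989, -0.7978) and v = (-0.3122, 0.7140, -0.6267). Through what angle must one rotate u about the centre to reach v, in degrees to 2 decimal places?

87.10°

u·v = 0.0506; |u| = 1.0000, |v| = 1.0000.
cos θ = (u·v)/(|u||v|) = 0.0506, so θ = 87.10°.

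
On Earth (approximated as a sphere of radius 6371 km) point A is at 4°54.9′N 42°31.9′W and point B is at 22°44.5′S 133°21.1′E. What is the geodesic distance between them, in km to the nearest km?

With latitudes φ₁ = 4.915°, φ₂ = -22.742° and longitude difference Δλ = 175.883°:
cos c = sin φ₁ sin φ₂ + cos φ₁ cos φ₂ cos Δλ = (0.0857)(-0.3866) + (0.9963)(0.9223)(-0.9974) = -0.94962,
so c = arccos(-0.94962) = 2.82281 rad.
Distance = R·c = 6371 × 2.8228 ≈ 17984 km.

17984 km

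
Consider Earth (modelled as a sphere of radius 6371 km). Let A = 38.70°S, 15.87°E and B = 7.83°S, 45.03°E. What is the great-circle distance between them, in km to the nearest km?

4504 km

In radians: φ₁ = -0.6754, φ₂ = -0.1367, Δλ = 29.160° = 0.5089 rad.
cos c = sin φ₁ sin φ₂ + cos φ₁ cos φ₂ cos Δλ = (-0.6252)(-0.1362) + (0.7804)(0.9907)(0.8733) = 0.76035,
so c = arccos(0.76035) = 0.70695 rad.
Distance = R·c = 6371 × 0.7070 ≈ 4504 km.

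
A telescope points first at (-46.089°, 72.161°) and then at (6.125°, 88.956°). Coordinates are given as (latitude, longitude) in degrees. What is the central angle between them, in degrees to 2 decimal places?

Let φ₁ = -0.8044 rad, φ₂ = 0.1069 rad, and Δλ = 0.2931 rad.
Haversine: a = sin²(Δφ/2) + cos φ₁ cos φ₂ sin²(Δλ/2) = 0.1936 + (0.6935)(0.9943)(0.0213) = 0.20835.
Central angle c = 2·arcsin(√a) = 0.94801 rad.
So the angular separation is 54.32°.

54.32°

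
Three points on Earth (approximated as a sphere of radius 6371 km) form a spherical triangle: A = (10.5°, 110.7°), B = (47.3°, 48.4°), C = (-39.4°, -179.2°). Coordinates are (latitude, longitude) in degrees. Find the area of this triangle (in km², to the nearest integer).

Side lengths (central angles): a = 2.5319, b = 1.4274, c = 1.1109 rad; semiperimeter s = 2.5351.
By l'Huilier's theorem, tan(E/4) = √[tan(s/2) tan((s−a)/2) tan((s−b)/2) tan((s−c)/2)], giving spherical excess E = 0.2073 rad.
Area = E·R² = 0.2073 × (6371)² ≈ 8414253 km².

8414253 km²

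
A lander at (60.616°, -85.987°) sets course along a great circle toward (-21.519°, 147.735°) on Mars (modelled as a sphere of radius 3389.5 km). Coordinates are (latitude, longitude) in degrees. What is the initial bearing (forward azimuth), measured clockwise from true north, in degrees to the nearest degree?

292°

Δλ = -126.278° = -2.2040 rad.
y = sin Δλ · cos φ₂ = (-0.8062)(0.9303) = -0.7500
x = cos φ₁ sin φ₂ − sin φ₁ cos φ₂ cos Δλ = (0.4907)(-0.3668) − (0.8714)(0.9303)(-0.5917) = 0.2997
θ = atan2(y, x) = -68.22°; adding 360° gives 292°.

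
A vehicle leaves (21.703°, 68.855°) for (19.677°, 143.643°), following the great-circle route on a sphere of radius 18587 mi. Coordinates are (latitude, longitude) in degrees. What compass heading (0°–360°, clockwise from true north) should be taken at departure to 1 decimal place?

With φ₁ = 0.3788, φ₂ = 0.3434, Δλ = 1.3053 rad, the forward-azimuth formula gives
θ = atan2( sin Δλ cos φ₂ , cos φ₁ sin φ₂ − sin φ₁ cos φ₂ cos Δλ ) = atan2(0.9086, 0.2215) = 76.30°.
So the initial bearing is 76.3°.

76.3°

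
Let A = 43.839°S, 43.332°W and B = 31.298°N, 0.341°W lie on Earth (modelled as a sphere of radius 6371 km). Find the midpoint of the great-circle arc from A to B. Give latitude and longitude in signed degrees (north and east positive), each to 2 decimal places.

Central angle δ = 1.4797 rad. Interpolating on the sphere with fraction f = 0.5:
P = [sin((1−f)δ)·A + sin(fδ)·B] / sin δ = 0.6770·A + 0.6770·B in Cartesian coordinates,
giving P = (0.9336, -0.3385, -0.1172), i.e. latitude -6.73°, longitude -19.93°.

-6.73°, -19.93°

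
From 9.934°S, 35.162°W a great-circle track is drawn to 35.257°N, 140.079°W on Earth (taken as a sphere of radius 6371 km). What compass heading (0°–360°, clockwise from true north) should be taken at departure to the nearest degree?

With φ₁ = -0.1734, φ₂ = 0.6154, Δλ = -1.8311 rad, the forward-azimuth formula gives
θ = atan2( sin Δλ cos φ₂ , cos φ₁ sin φ₂ − sin φ₁ cos φ₂ cos Δλ ) = atan2(-0.7891, 0.5323) = -55.99°.
Adding 360° brings this into [0°, 360°): 304°.

304°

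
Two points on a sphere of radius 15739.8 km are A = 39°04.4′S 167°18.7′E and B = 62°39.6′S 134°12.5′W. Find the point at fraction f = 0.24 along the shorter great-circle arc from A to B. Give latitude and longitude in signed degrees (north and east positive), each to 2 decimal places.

Central angle δ = 0.7283 rad. Interpolating on the sphere with fraction f = 0.24:
P = [sin((1−f)δ)·A + sin(fδ)·B] / sin δ = 0.7898·A + 0.2613·B in Cartesian coordinates,
giving P = (-0.6818, 0.0487, -0.7299), i.e. latitude -46.88°, longitude 175.92°.

-46.88°, 175.92°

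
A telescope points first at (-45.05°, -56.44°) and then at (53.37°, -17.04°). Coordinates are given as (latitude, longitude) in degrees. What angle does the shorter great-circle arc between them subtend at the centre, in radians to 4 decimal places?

Let φ₁ = -0.7863 rad, φ₂ = 0.9315 rad, and Δλ = 0.6877 rad.
Haversine: a = sin²(Δφ/2) + cos φ₁ cos φ₂ sin²(Δλ/2) = 0.5732 + (0.7065)(0.5966)(0.1136) = 0.62111.
Central angle c = 2·arcsin(√a) = 1.81546 rad.
So the angular separation is 1.8155 rad.

1.8155 rad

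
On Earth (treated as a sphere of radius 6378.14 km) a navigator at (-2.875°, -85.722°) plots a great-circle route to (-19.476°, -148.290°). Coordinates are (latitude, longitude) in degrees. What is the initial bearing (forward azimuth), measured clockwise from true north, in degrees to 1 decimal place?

Δλ = -62.568° = -1.0920 rad.
y = sin Δλ · cos φ₂ = (-0.8876)(0.9428) = -0.8368
x = cos φ₁ sin φ₂ − sin φ₁ cos φ₂ cos Δλ = (0.9987)(-0.3334) − (-0.0502)(0.9428)(0.4607) = -0.3112
θ = atan2(y, x) = -110.40°; adding 360° gives 249.6°.

249.6°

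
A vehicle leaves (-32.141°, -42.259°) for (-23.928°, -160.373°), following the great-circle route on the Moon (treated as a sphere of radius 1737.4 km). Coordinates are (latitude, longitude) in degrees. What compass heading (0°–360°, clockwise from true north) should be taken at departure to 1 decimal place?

234.6°

With φ₁ = -0.5610, φ₂ = -0.4176, Δλ = -2.0615 rad, the forward-azimuth formula gives
θ = atan2( sin Δλ cos φ₂ , cos φ₁ sin φ₂ − sin φ₁ cos φ₂ cos Δλ ) = atan2(-0.8062, -0.5726) = -125.38°.
Adding 360° brings this into [0°, 360°): 234.6°.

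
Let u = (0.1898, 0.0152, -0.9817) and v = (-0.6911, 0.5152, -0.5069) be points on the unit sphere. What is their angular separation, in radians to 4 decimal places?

u·v = 0.3743; |u| = 1.0000, |v| = 1.0000.
cos θ = (u·v)/(|u||v|) = 0.3743, so θ = 1.1872 rad.

1.1872 rad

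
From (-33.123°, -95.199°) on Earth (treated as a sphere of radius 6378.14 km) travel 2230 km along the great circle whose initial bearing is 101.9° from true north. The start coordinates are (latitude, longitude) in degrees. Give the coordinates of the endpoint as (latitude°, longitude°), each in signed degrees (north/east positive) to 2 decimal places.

-34.93°, -71.07°

Angular distance δ = d/R = 2230/6378.14 = 0.34963 rad; initial bearing θ = 1.7785 rad.
sin φ₂ = sin φ₁ cos δ + cos φ₁ sin δ cos θ = (-0.5464)(0.9395) + (0.8375)(0.3426)(-0.2062) = -0.5725, so φ₂ = -34.93°.
Δλ = atan2(sin θ sin δ cos φ₁, cos δ − sin φ₁ sin φ₂) = atan2(0.2807, 0.6266) = 24.131°.
λ₂ = -95.199° + 24.131° = -71.07°.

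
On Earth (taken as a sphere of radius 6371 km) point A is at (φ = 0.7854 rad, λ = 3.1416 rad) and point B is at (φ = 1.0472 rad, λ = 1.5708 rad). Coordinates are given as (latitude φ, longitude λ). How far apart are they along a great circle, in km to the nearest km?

5809 km

Let φ₁ = 0.7854 rad, φ₂ = 1.0472 rad, and Δλ = -1.5708 rad.
cos c = sin φ₁ sin φ₂ + cos φ₁ cos φ₂ cos Δλ = (0.7071)(0.8660) + (0.7071)(0.5000)(-0.0000) = 0.61237,
so c = arccos(0.61237) = 0.91174 rad.
Distance = R·c = 6371 × 0.9117 ≈ 5809 km.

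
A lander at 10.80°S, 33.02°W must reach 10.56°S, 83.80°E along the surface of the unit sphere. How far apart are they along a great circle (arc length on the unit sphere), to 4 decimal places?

1.9838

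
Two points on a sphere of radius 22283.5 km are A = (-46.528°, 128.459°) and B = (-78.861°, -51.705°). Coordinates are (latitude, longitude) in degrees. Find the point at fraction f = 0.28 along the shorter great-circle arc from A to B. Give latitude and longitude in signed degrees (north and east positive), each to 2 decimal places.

-61.82°, 128.48°

Central angle δ = 0.9531 rad. Interpolating on the sphere with fraction f = 0.28:
P = [sin((1−f)δ)·A + sin(fδ)·B] / sin δ = 0.7773·A + 0.3235·B in Cartesian coordinates,
giving P = (-0.2939, 0.3697, -0.8815), i.e. latitude -61.82°, longitude 128.48°.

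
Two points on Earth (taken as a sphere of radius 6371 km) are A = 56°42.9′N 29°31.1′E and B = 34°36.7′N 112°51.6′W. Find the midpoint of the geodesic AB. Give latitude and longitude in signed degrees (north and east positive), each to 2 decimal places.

69.93°, -72.08°

Central angle δ = 1.4535 rad. Interpolating on the sphere with fraction f = 0.5:
P = [sin((1−f)δ)·A + sin(fδ)·B] / sin δ = 0.6690·A + 0.6690·B in Cartesian coordinates,
giving P = (0.1056, -0.3265, 0.9393), i.e. latitude 69.93°, longitude -72.08°.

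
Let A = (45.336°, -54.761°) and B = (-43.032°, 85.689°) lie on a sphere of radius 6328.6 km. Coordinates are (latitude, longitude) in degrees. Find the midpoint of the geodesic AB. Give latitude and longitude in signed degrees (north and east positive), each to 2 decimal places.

3.40°, 18.58°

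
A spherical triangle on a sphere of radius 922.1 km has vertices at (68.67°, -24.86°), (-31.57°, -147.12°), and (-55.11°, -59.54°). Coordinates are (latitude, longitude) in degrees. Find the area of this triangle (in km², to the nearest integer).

2119588 km²

Side lengths (central angles): a = 1.1040, b = 2.2055, c = 2.2825 rad; semiperimeter s = 2.7960.
By l'Huilier's theorem, tan(E/4) = √[tan(s/2) tan((s−a)/2) tan((s−b)/2) tan((s−c)/2)], giving spherical excess E = 2.4928 rad.
Area = E·R² = 2.4928 × (922.1)² ≈ 2119588 km².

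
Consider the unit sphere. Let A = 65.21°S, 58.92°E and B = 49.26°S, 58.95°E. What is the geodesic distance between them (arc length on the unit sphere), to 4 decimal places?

0.2784

In radians: φ₁ = -1.1381, φ₂ = -0.8597, Δλ = 0.030° = 0.0005 rad.
cos c = sin φ₁ sin φ₂ + cos φ₁ cos φ₂ cos Δλ = (-0.9079)(-0.7577) + (0.4193)(0.6526)(1.0000) = 0.96150,
so c = arccos(0.96150) = 0.27838 rad.
On the unit sphere the arc length equals the central angle: 0.2784.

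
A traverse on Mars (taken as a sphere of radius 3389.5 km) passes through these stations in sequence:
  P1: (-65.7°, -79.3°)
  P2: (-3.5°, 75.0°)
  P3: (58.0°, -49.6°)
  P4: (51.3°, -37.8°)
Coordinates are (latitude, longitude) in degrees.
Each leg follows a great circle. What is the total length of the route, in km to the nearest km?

Leg P1→P2: central angle 1.8907 rad, distance 6408.5 km.
Leg P2→P3: central angle 1.9306 rad, distance 6543.9 km.
Leg P3→P4: central angle 0.1665 rad, distance 564.4 km.
Total: 6408.5 + 6543.9 + 564.4 ≈ 13517 km.

13517 km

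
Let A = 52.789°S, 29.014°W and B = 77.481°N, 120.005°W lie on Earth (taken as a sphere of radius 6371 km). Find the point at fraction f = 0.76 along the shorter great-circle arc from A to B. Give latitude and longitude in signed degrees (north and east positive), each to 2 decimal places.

51.16°, -60.81°

The central angle between A and B is δ = 2.4651 rad.
With f = 0.76, the slerp weights are sin((1−f)δ)/sin δ = 0.8908 and sin(fδ)/sin δ = 1.5246.
Weighted sum of the unit vectors: (0.8908)·(0.5289,-0.2933,-0.7964) + (1.5246)·(-0.1084,-0.1877,0.9762) = (0.3058, -0.5475, 0.7789).
Converting back: φ = atan2(z, √(x²+y²)) = 51.16°, λ = atan2(y, x) = -60.81°.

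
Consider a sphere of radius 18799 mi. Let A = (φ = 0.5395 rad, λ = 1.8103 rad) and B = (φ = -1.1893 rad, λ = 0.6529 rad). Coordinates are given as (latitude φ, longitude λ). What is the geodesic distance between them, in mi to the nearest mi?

In radians: φ₁ = 0.5395, φ₂ = -1.1893, Δλ = -66.314° = -1.1574 rad.
cos c = sin φ₁ sin φ₂ + cos φ₁ cos φ₂ cos Δλ = (0.5137)(-0.9281) + (0.8580)(0.3723)(0.4017) = -0.34845,
so c = arccos(-0.34845) = 1.92672 rad.
Distance = R·c = 18799 × 1.9267 ≈ 36220 mi.

36220 mi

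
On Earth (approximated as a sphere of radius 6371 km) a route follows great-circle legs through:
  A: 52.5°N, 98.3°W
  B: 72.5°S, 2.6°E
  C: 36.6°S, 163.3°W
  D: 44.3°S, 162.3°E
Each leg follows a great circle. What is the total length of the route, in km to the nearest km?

Leg A→B: central angle 2.4836 rad, distance 15823.3 km.
Leg B→C: central angle 1.2297 rad, distance 7834.6 km.
Leg C→D: central angle 0.4724 rad, distance 3009.4 km.
Total: 15823.3 + 7834.6 + 3009.4 ≈ 26667 km.

26667 km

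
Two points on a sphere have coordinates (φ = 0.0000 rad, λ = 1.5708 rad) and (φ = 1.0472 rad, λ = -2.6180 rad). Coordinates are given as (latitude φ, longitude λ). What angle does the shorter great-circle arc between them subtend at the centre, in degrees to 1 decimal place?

With latitudes φ₁ = 0.000°, φ₂ = 60.000° and longitude difference Δλ = 119.999°:
Haversine: a = sin²(Δφ/2) + cos φ₁ cos φ₂ sin²(Δλ/2) = 0.2500 + (1.0000)(0.5000)(0.7500) = 0.62500.
Central angle c = 2·arcsin(√a) = 1.82347 rad.
So the angular separation is 104.5°.

104.5°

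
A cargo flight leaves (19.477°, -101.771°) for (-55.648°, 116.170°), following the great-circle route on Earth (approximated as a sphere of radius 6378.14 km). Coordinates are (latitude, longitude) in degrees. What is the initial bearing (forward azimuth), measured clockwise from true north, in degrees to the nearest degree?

209°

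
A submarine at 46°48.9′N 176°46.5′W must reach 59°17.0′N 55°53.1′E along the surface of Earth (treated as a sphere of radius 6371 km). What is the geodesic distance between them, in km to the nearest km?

Let φ₁ = 0.8171 rad, φ₂ = 1.0347 rad, and Δλ = -2.2225 rad.
cos c = sin φ₁ sin φ₂ + cos φ₁ cos φ₂ cos Δλ = (0.7291)(0.8597) + (0.6844)(0.5108)(-0.6065) = 0.41483,
so c = arccos(0.41483) = 1.14305 rad.
Distance = R·c = 6371 × 1.1430 ≈ 7282 km.

7282 km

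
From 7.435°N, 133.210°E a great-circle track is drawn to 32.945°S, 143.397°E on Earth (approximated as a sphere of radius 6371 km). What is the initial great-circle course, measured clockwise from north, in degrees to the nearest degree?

167°

With φ₁ = 0.1298, φ₂ = -0.5750, Δλ = 0.1778 rad, the forward-azimuth formula gives
θ = atan2( sin Δλ cos φ₂ , cos φ₁ sin φ₂ − sin φ₁ cos φ₂ cos Δλ ) = atan2(0.1484, -0.6461) = 167.06°.
So the initial bearing is 167°.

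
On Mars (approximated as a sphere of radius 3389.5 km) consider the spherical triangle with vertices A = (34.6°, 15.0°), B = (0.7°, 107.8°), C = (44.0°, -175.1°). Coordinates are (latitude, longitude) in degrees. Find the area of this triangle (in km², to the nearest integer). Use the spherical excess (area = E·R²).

18293818 km²

Side lengths (central angles): a = 1.4009, b = 1.7604, c = 1.6041 rad; semiperimeter s = 2.3827.
By l'Huilier's theorem, tan(E/4) = √[tan(s/2) tan((s−a)/2) tan((s−b)/2) tan((s−c)/2)], giving spherical excess E = 1.5923 rad.
Area = E·R² = 1.5923 × (3389.5)² ≈ 18293818 km².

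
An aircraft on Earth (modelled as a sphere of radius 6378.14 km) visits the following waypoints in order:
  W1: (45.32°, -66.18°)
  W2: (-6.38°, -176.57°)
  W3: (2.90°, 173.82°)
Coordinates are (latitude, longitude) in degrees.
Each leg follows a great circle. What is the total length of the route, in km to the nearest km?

13599 km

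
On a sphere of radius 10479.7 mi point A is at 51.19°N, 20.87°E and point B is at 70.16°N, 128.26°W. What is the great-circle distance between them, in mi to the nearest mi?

With latitudes φ₁ = 51.190°, φ₂ = 70.160° and longitude difference Δλ = -149.130°:
Haversine: a = sin²(Δφ/2) + cos φ₁ cos φ₂ sin²(Δλ/2) = 0.0272 + (0.6267)(0.3394)(0.9292) = 0.22480.
Central angle c = 2·arcsin(√a) = 0.98795 rad.
Distance = R·c = 10479.7 × 0.9880 ≈ 10353 mi.

10353 mi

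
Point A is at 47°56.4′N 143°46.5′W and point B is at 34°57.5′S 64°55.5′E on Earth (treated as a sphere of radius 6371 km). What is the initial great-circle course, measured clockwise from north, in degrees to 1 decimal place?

With φ₁ = 0.8367, φ₂ = -0.6101, Δλ = -2.6407 rad, the forward-azimuth formula gives
θ = atan2( sin Δλ cos φ₂ , cos φ₁ sin φ₂ − sin φ₁ cos φ₂ cos Δλ ) = atan2(-0.3936, 0.1499) = -69.15°.
Adding 360° brings this into [0°, 360°): 290.8°.

290.8°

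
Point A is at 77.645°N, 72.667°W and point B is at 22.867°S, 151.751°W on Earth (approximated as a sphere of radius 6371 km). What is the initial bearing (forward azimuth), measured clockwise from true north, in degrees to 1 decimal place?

Δλ = -79.084° = -1.3803 rad.
y = sin Δλ · cos φ₂ = (-0.9819)(0.9214) = -0.9047
x = cos φ₁ sin φ₂ − sin φ₁ cos φ₂ cos Δλ = (0.2140)(-0.3886) − (0.9768)(0.9214)(0.1894) = -0.2536
θ = atan2(y, x) = -105.66°; adding 360° gives 254.3°.

254.3°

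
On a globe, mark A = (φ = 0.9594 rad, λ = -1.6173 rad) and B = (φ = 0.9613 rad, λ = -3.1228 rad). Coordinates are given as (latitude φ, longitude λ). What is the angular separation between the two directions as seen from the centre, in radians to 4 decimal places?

With latitudes φ₁ = 54.970°, φ₂ = 55.078° and longitude difference Δλ = -86.259°:
Haversine: a = sin²(Δφ/2) + cos φ₁ cos φ₂ sin²(Δλ/2) = 0.0000 + (0.5740)(0.5725)(0.4674) = 0.15358.
Central angle c = 2·arcsin(√a) = 0.80537 rad.
So the angular separation is 0.8054 rad.

0.8054 rad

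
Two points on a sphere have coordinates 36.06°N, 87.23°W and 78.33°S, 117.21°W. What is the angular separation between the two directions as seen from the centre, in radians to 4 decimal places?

In radians: φ₁ = 0.6294, φ₂ = -1.3671, Δλ = -29.980° = -0.5232 rad.
Haversine: a = sin²(Δφ/2) + cos φ₁ cos φ₂ sin²(Δλ/2) = 0.7065 + (0.8084)(0.2023)(0.0669) = 0.71741.
Central angle c = 2·arcsin(√a) = 2.02064 rad.
So the angular separation is 2.0206 rad.

2.0206 rad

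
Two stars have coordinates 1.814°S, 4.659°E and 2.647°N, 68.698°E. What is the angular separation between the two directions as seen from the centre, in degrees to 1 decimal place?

64.2°

With latitudes φ₁ = -1.814°, φ₂ = 2.647° and longitude difference Δλ = 64.039°:
cos c = sin φ₁ sin φ₂ + cos φ₁ cos φ₂ cos Δλ = (-0.0317)(0.0462) + (0.9995)(0.9989)(0.4378) = 0.43561,
so c = arccos(0.43561) = 1.12008 rad.
So the angular separation is 64.2°.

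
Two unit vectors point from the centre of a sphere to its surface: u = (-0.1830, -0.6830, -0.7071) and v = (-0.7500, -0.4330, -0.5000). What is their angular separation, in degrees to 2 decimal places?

38.14°

u·v = 0.7865; |u| = 1.0000, |v| = 1.0000.
cos θ = (u·v)/(|u||v|) = 0.7866, so θ = 38.14°.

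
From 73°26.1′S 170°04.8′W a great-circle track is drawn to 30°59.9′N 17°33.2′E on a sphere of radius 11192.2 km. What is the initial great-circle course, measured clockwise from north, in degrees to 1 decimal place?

189.7°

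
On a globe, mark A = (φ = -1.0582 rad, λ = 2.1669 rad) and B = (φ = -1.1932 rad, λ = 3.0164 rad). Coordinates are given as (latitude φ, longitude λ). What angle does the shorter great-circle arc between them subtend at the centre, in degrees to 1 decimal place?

21.6°

Let φ₁ = -1.0582 rad, φ₂ = -1.1932 rad, and Δλ = 0.8495 rad.
cos c = sin φ₁ sin φ₂ + cos φ₁ cos φ₂ cos Δλ = (-0.8715)(-0.9296) + (0.4904)(0.3687)(0.6604) = 0.92949,
so c = arccos(0.92949) = 0.37778 rad.
So the angular separation is 21.6°.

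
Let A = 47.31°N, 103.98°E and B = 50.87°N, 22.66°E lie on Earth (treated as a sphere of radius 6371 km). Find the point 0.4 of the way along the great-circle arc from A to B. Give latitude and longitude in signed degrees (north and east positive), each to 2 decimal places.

Central angle δ = 0.8831 rad. Interpolating on the sphere with fraction f = 0.4:
P = [sin((1−f)δ)·A + sin(fδ)·B] / sin δ = 0.6541·A + 0.4477·B in Cartesian coordinates,
giving P = (0.1536, 0.5392, 0.8281), i.e. latitude 55.90°, longitude 74.10°.

55.90°, 74.10°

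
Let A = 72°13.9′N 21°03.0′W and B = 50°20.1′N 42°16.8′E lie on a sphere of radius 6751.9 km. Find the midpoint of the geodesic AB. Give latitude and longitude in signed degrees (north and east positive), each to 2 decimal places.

The central angle between A and B is δ = 0.6085 rad.
With f = 0.5, the slerp weights are sin((1−f)δ)/sin δ = 0.5241 and sin(fδ)/sin δ = 0.5241.
Weighted sum of the unit vectors: (0.5241)·(0.2848,-0.1096,0.9523) + (0.5241)·(0.4723,0.4294,0.7698) = (0.3968, 0.1676, 0.9025).
Converting back: φ = atan2(z, √(x²+y²)) = 64.49°, λ = atan2(y, x) = 22.90°.

64.49°, 22.90°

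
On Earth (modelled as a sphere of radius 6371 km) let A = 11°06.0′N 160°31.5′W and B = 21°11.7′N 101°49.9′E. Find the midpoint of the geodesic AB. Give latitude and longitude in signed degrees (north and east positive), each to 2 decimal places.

23.73°, 152.33°

Central angle δ = 1.6229 rad. Interpolating on the sphere with fraction f = 0.5:
P = [sin((1−f)δ)·A + sin(fδ)·B] / sin δ = 0.7263·A + 0.7263·B in Cartesian coordinates,
giving P = (-0.8108, 0.4252, 0.4024), i.e. latitude 23.73°, longitude 152.33°.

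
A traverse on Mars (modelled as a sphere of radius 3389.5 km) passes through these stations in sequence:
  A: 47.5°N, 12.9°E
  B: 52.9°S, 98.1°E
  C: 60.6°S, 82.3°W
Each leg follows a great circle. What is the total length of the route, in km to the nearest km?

11248 km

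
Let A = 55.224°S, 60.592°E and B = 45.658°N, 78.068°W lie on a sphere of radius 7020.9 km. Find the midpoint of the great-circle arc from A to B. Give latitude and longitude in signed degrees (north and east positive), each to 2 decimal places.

-12.89°, -23.77°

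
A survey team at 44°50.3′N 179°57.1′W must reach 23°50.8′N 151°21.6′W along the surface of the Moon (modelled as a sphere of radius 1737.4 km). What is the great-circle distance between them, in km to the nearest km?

With latitudes φ₁ = 44.838°, φ₂ = 23.847° and longitude difference Δλ = 28.592°:
cos c = sin φ₁ sin φ₂ + cos φ₁ cos φ₂ cos Δλ = (0.7051)(0.4043) + (0.7091)(0.9146)(0.8781) = 0.85454,
so c = arccos(0.85454) = 0.54613 rad.
Distance = R·c = 1737.4 × 0.5461 ≈ 949 km.

949 km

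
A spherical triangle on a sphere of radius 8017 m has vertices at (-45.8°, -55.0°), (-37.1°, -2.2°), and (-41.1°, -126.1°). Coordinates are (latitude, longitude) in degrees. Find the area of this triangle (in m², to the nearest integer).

12100418 m²

Side lengths (central angles): a = 1.5094, b = 0.8744, c = 0.6941 rad; semiperimeter s = 1.5390.
By l'Huilier's theorem, tan(E/4) = √[tan(s/2) tan((s−a)/2) tan((s−b)/2) tan((s−c)/2)], giving spherical excess E = 0.1883 rad.
Area = E·R² = 0.1883 × (8017)² ≈ 12100418 m².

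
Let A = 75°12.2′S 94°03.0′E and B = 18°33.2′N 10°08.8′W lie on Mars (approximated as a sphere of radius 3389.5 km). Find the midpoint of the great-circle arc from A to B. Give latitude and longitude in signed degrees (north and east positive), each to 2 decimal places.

-35.20°, 5.48°

Central angle δ = 1.9466 rad. Interpolating on the sphere with fraction f = 0.5:
P = [sin((1−f)δ)·A + sin(fδ)·B] / sin δ = 0.8888·A + 0.8888·B in Cartesian coordinates,
giving P = (0.8134, 0.0780, -0.5765), i.e. latitude -35.20°, longitude 5.48°.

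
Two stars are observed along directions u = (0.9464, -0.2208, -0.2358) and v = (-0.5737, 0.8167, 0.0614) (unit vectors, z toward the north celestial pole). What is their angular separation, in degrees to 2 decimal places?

137.54°

u·v = -0.7378; |u| = 1.0000, |v| = 1.0000.
cos θ = (u·v)/(|u||v|) = -0.7378, so θ = 137.54°.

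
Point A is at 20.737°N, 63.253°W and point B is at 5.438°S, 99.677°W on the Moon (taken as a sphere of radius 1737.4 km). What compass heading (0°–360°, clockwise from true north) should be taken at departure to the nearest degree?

238°

With φ₁ = 0.3619, φ₂ = -0.0949, Δλ = -0.6357 rad, the forward-azimuth formula gives
θ = atan2( sin Δλ cos φ₂ , cos φ₁ sin φ₂ − sin φ₁ cos φ₂ cos Δλ ) = atan2(-0.5911, -0.3723) = -122.20°.
Adding 360° brings this into [0°, 360°): 238°.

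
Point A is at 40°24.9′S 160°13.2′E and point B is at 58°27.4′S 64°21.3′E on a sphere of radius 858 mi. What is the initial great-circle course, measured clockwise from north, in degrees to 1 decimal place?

217.3°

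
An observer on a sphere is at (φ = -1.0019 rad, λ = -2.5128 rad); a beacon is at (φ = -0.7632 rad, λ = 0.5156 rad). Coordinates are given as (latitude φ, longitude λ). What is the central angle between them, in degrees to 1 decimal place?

78.7°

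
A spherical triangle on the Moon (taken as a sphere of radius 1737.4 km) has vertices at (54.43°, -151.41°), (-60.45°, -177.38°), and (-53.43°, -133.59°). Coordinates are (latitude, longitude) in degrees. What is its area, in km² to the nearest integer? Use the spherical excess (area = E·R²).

Side lengths (central angles): a = 0.4256, b = 1.9000, c = 2.0372 rad; semiperimeter s = 2.1814.
By l'Huilier's theorem, tan(E/4) = √[tan(s/2) tan((s−a)/2) tan((s−b)/2) tan((s−c)/2)], giving spherical excess E = 0.6106 rad.
Area = E·R² = 0.6106 × (1737.4)² ≈ 1843074 km².

1843074 km²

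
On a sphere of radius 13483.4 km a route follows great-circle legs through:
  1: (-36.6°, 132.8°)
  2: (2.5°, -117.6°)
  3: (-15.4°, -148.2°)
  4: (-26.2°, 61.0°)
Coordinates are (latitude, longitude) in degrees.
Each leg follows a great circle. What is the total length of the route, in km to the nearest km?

Leg 1→2: central angle 1.8703 rad, distance 25218.2 km.
Leg 2→3: central angle 0.6138 rad, distance 8276.1 km.
Leg 3→4: central angle 2.2625 rad, distance 30506.5 km.
Total: 25218.2 + 8276.1 + 30506.5 ≈ 64001 km.

64001 km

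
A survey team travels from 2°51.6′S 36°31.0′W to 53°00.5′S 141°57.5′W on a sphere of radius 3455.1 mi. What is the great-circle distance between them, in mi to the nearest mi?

In radians: φ₁ = -0.0499, φ₂ = -0.9252, Δλ = -105.442° = -1.8403 rad.
cos c = sin φ₁ sin φ₂ + cos φ₁ cos φ₂ cos Δλ = (-0.0499)(-0.7987) + (0.9988)(0.6017)(-0.2663) = -0.12015,
so c = arccos(-0.12015) = 1.69124 rad.
Distance = R·c = 3455.1 × 1.6912 ≈ 5843 mi.

5843 mi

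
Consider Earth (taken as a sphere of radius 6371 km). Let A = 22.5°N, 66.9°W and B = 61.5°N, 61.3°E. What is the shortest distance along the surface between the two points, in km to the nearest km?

Let φ₁ = 0.3927 rad, φ₂ = 1.0734 rad, and Δλ = 2.2375 rad.
cos c = sin φ₁ sin φ₂ + cos φ₁ cos φ₂ cos Δλ = (0.3827)(0.8788) + (0.9239)(0.4772)(-0.6184) = 0.06369,
so c = arccos(0.06369) = 1.50706 rad.
Distance = R·c = 6371 × 1.5071 ≈ 9601 km.

9601 km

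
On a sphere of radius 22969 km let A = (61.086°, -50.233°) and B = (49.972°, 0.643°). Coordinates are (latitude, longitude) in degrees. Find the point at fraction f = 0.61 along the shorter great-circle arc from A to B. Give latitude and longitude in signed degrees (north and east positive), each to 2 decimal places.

56.70°, -15.44°

Central angle δ = 0.5227 rad. Interpolating on the sphere with fraction f = 0.61:
P = [sin((1−f)δ)·A + sin(fδ)·B] / sin δ = 0.4055·A + 0.6279·B in Cartesian coordinates,
giving P = (0.5292, -0.1462, 0.8358), i.e. latitude 56.70°, longitude -15.44°.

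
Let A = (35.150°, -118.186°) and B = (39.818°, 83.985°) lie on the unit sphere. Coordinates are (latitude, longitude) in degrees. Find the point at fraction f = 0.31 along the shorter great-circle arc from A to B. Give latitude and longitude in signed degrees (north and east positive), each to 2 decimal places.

64.19°, -139.17°

The central angle between A and B is δ = 1.7854 rad.
With f = 0.31, the slerp weights are sin((1−f)δ)/sin δ = 0.9653 and sin(fδ)/sin δ = 0.5380.
Weighted sum of the unit vectors: (0.9653)·(-0.3862,-0.7207,0.5757) + (0.5380)·(0.0805,0.7639,0.6404) = (-0.3295, -0.2847, 0.9002).
Converting back: φ = atan2(z, √(x²+y²)) = 64.19°, λ = atan2(y, x) = -139.17°.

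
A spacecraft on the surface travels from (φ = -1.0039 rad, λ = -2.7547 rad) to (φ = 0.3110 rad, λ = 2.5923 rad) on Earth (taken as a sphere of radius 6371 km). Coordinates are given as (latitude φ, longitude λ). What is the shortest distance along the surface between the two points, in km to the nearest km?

With latitudes φ₁ = -57.519°, φ₂ = 17.819° and longitude difference Δλ = -53.639°:
Haversine: a = sin²(Δφ/2) + cos φ₁ cos φ₂ sin²(Δλ/2) = 0.3734 + (0.5370)(0.9520)(0.2036) = 0.47752.
Central angle c = 2·arcsin(√a) = 1.52582 rad.
Distance = R·c = 6371 × 1.5258 ≈ 9721 km.

9721 km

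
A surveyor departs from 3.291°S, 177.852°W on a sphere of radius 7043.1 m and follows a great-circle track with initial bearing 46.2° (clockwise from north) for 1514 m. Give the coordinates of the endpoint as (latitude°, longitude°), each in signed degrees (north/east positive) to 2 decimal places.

5.24°, -168.96°

Angular distance δ = d/R = 1514/7043.1 = 0.21496 rad; initial bearing θ = 0.8063 rad.
sin φ₂ = sin φ₁ cos δ + cos φ₁ sin δ cos θ = (-0.0574)(0.9770) + (0.9984)(0.2133)(0.6921) = 0.0913, so φ₂ = 5.24°.
Δλ = atan2(sin θ sin δ cos φ₁, cos δ − sin φ₁ sin φ₂) = atan2(0.1537, 0.9822) = 8.894°.
λ₂ = -177.852° + 8.894° = -168.96°.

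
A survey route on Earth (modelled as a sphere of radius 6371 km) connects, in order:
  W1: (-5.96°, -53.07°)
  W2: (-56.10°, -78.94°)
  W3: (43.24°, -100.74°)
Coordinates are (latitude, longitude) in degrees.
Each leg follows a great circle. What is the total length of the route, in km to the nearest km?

Leg W1→W2: central angle 0.9455 rad, distance 6023.9 km.
Leg W2→W3: central angle 1.7633 rad, distance 11234.2 km.
Total: 6023.9 + 11234.2 ≈ 17258 km.

17258 km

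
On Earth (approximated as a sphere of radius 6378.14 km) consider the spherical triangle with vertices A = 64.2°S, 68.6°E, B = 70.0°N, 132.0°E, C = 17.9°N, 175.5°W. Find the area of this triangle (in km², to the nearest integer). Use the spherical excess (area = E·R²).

92625861 km²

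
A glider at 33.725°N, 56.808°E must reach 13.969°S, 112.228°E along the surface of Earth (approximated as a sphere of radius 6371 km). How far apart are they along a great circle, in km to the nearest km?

7905 km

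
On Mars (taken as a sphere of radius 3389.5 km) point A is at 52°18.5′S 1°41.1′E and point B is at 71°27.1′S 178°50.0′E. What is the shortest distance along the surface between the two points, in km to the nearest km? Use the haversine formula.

3326 km

Let φ₁ = -0.9130 rad, φ₂ = -1.2471 rad, and Δλ = 3.0918 rad.
Haversine: a = sin²(Δφ/2) + cos φ₁ cos φ₂ sin²(Δλ/2) = 0.0276 + (0.6114)(0.3181)(0.9994) = 0.22202.
Central angle c = 2·arcsin(√a) = 0.98128 rad.
Distance = R·c = 3389.5 × 0.9813 ≈ 3326 km.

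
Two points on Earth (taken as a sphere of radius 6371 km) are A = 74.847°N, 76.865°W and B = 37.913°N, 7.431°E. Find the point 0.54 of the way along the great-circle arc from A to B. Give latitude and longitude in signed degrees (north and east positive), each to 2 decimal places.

The central angle between A and B is δ = 0.9102 rad.
With f = 0.54, the slerp weights are sin((1−f)δ)/sin δ = 0.5149 and sin(fδ)/sin δ = 0.5977.
Weighted sum of the unit vectors: (0.5149)·(0.0594,-0.2546,0.9652) + (0.5977)·(0.7823,0.1020,0.6145) = (0.4982, -0.0701, 0.8642).
Converting back: φ = atan2(z, √(x²+y²)) = 59.80°, λ = atan2(y, x) = -8.01°.

59.80°, -8.01°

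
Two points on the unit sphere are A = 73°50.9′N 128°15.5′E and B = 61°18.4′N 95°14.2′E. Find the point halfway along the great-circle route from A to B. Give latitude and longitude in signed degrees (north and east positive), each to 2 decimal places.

The central angle between A and B is δ = 0.3026 rad.
With f = 0.5, the slerp weights are sin((1−f)δ)/sin δ = 0.5058 and sin(fδ)/sin δ = 0.5058.
Weighted sum of the unit vectors: (0.5058)·(-0.1723,0.2184,0.9605) + (0.5058)·(-0.0438,0.4781,0.8772) = (-0.1093, 0.3523, 0.9295).
Converting back: φ = atan2(z, √(x²+y²)) = 68.35°, λ = atan2(y, x) = 107.23°.

68.35°, 107.23°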